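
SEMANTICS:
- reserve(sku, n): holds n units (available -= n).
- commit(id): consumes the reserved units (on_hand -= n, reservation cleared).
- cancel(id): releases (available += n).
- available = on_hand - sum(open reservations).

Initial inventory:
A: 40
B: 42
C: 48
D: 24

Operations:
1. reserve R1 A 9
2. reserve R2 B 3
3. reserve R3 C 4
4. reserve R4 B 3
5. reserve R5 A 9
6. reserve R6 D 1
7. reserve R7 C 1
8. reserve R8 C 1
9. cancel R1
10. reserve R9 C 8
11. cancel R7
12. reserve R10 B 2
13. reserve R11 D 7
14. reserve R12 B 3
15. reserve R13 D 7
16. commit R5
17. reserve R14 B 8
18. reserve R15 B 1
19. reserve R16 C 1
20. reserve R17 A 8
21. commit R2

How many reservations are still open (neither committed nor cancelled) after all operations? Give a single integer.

Answer: 13

Derivation:
Step 1: reserve R1 A 9 -> on_hand[A=40 B=42 C=48 D=24] avail[A=31 B=42 C=48 D=24] open={R1}
Step 2: reserve R2 B 3 -> on_hand[A=40 B=42 C=48 D=24] avail[A=31 B=39 C=48 D=24] open={R1,R2}
Step 3: reserve R3 C 4 -> on_hand[A=40 B=42 C=48 D=24] avail[A=31 B=39 C=44 D=24] open={R1,R2,R3}
Step 4: reserve R4 B 3 -> on_hand[A=40 B=42 C=48 D=24] avail[A=31 B=36 C=44 D=24] open={R1,R2,R3,R4}
Step 5: reserve R5 A 9 -> on_hand[A=40 B=42 C=48 D=24] avail[A=22 B=36 C=44 D=24] open={R1,R2,R3,R4,R5}
Step 6: reserve R6 D 1 -> on_hand[A=40 B=42 C=48 D=24] avail[A=22 B=36 C=44 D=23] open={R1,R2,R3,R4,R5,R6}
Step 7: reserve R7 C 1 -> on_hand[A=40 B=42 C=48 D=24] avail[A=22 B=36 C=43 D=23] open={R1,R2,R3,R4,R5,R6,R7}
Step 8: reserve R8 C 1 -> on_hand[A=40 B=42 C=48 D=24] avail[A=22 B=36 C=42 D=23] open={R1,R2,R3,R4,R5,R6,R7,R8}
Step 9: cancel R1 -> on_hand[A=40 B=42 C=48 D=24] avail[A=31 B=36 C=42 D=23] open={R2,R3,R4,R5,R6,R7,R8}
Step 10: reserve R9 C 8 -> on_hand[A=40 B=42 C=48 D=24] avail[A=31 B=36 C=34 D=23] open={R2,R3,R4,R5,R6,R7,R8,R9}
Step 11: cancel R7 -> on_hand[A=40 B=42 C=48 D=24] avail[A=31 B=36 C=35 D=23] open={R2,R3,R4,R5,R6,R8,R9}
Step 12: reserve R10 B 2 -> on_hand[A=40 B=42 C=48 D=24] avail[A=31 B=34 C=35 D=23] open={R10,R2,R3,R4,R5,R6,R8,R9}
Step 13: reserve R11 D 7 -> on_hand[A=40 B=42 C=48 D=24] avail[A=31 B=34 C=35 D=16] open={R10,R11,R2,R3,R4,R5,R6,R8,R9}
Step 14: reserve R12 B 3 -> on_hand[A=40 B=42 C=48 D=24] avail[A=31 B=31 C=35 D=16] open={R10,R11,R12,R2,R3,R4,R5,R6,R8,R9}
Step 15: reserve R13 D 7 -> on_hand[A=40 B=42 C=48 D=24] avail[A=31 B=31 C=35 D=9] open={R10,R11,R12,R13,R2,R3,R4,R5,R6,R8,R9}
Step 16: commit R5 -> on_hand[A=31 B=42 C=48 D=24] avail[A=31 B=31 C=35 D=9] open={R10,R11,R12,R13,R2,R3,R4,R6,R8,R9}
Step 17: reserve R14 B 8 -> on_hand[A=31 B=42 C=48 D=24] avail[A=31 B=23 C=35 D=9] open={R10,R11,R12,R13,R14,R2,R3,R4,R6,R8,R9}
Step 18: reserve R15 B 1 -> on_hand[A=31 B=42 C=48 D=24] avail[A=31 B=22 C=35 D=9] open={R10,R11,R12,R13,R14,R15,R2,R3,R4,R6,R8,R9}
Step 19: reserve R16 C 1 -> on_hand[A=31 B=42 C=48 D=24] avail[A=31 B=22 C=34 D=9] open={R10,R11,R12,R13,R14,R15,R16,R2,R3,R4,R6,R8,R9}
Step 20: reserve R17 A 8 -> on_hand[A=31 B=42 C=48 D=24] avail[A=23 B=22 C=34 D=9] open={R10,R11,R12,R13,R14,R15,R16,R17,R2,R3,R4,R6,R8,R9}
Step 21: commit R2 -> on_hand[A=31 B=39 C=48 D=24] avail[A=23 B=22 C=34 D=9] open={R10,R11,R12,R13,R14,R15,R16,R17,R3,R4,R6,R8,R9}
Open reservations: ['R10', 'R11', 'R12', 'R13', 'R14', 'R15', 'R16', 'R17', 'R3', 'R4', 'R6', 'R8', 'R9'] -> 13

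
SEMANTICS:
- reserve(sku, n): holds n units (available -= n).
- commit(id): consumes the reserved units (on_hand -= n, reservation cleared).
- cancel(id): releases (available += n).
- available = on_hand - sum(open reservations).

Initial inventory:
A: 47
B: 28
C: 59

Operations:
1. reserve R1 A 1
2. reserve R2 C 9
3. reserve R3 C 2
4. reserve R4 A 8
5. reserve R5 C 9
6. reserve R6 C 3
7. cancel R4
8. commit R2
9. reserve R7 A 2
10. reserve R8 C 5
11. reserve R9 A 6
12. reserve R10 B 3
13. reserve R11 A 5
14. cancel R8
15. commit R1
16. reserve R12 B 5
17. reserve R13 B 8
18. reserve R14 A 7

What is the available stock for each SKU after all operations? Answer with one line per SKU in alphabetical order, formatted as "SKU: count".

Answer: A: 26
B: 12
C: 36

Derivation:
Step 1: reserve R1 A 1 -> on_hand[A=47 B=28 C=59] avail[A=46 B=28 C=59] open={R1}
Step 2: reserve R2 C 9 -> on_hand[A=47 B=28 C=59] avail[A=46 B=28 C=50] open={R1,R2}
Step 3: reserve R3 C 2 -> on_hand[A=47 B=28 C=59] avail[A=46 B=28 C=48] open={R1,R2,R3}
Step 4: reserve R4 A 8 -> on_hand[A=47 B=28 C=59] avail[A=38 B=28 C=48] open={R1,R2,R3,R4}
Step 5: reserve R5 C 9 -> on_hand[A=47 B=28 C=59] avail[A=38 B=28 C=39] open={R1,R2,R3,R4,R5}
Step 6: reserve R6 C 3 -> on_hand[A=47 B=28 C=59] avail[A=38 B=28 C=36] open={R1,R2,R3,R4,R5,R6}
Step 7: cancel R4 -> on_hand[A=47 B=28 C=59] avail[A=46 B=28 C=36] open={R1,R2,R3,R5,R6}
Step 8: commit R2 -> on_hand[A=47 B=28 C=50] avail[A=46 B=28 C=36] open={R1,R3,R5,R6}
Step 9: reserve R7 A 2 -> on_hand[A=47 B=28 C=50] avail[A=44 B=28 C=36] open={R1,R3,R5,R6,R7}
Step 10: reserve R8 C 5 -> on_hand[A=47 B=28 C=50] avail[A=44 B=28 C=31] open={R1,R3,R5,R6,R7,R8}
Step 11: reserve R9 A 6 -> on_hand[A=47 B=28 C=50] avail[A=38 B=28 C=31] open={R1,R3,R5,R6,R7,R8,R9}
Step 12: reserve R10 B 3 -> on_hand[A=47 B=28 C=50] avail[A=38 B=25 C=31] open={R1,R10,R3,R5,R6,R7,R8,R9}
Step 13: reserve R11 A 5 -> on_hand[A=47 B=28 C=50] avail[A=33 B=25 C=31] open={R1,R10,R11,R3,R5,R6,R7,R8,R9}
Step 14: cancel R8 -> on_hand[A=47 B=28 C=50] avail[A=33 B=25 C=36] open={R1,R10,R11,R3,R5,R6,R7,R9}
Step 15: commit R1 -> on_hand[A=46 B=28 C=50] avail[A=33 B=25 C=36] open={R10,R11,R3,R5,R6,R7,R9}
Step 16: reserve R12 B 5 -> on_hand[A=46 B=28 C=50] avail[A=33 B=20 C=36] open={R10,R11,R12,R3,R5,R6,R7,R9}
Step 17: reserve R13 B 8 -> on_hand[A=46 B=28 C=50] avail[A=33 B=12 C=36] open={R10,R11,R12,R13,R3,R5,R6,R7,R9}
Step 18: reserve R14 A 7 -> on_hand[A=46 B=28 C=50] avail[A=26 B=12 C=36] open={R10,R11,R12,R13,R14,R3,R5,R6,R7,R9}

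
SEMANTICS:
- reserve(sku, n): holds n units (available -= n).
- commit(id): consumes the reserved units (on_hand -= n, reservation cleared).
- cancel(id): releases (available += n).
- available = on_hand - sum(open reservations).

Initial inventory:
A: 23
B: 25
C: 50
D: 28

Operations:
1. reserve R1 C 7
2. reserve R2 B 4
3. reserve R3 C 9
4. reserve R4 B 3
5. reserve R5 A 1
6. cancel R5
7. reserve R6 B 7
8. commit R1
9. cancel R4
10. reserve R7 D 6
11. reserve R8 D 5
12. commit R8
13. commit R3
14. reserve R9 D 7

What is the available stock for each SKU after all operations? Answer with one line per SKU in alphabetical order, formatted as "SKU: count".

Answer: A: 23
B: 14
C: 34
D: 10

Derivation:
Step 1: reserve R1 C 7 -> on_hand[A=23 B=25 C=50 D=28] avail[A=23 B=25 C=43 D=28] open={R1}
Step 2: reserve R2 B 4 -> on_hand[A=23 B=25 C=50 D=28] avail[A=23 B=21 C=43 D=28] open={R1,R2}
Step 3: reserve R3 C 9 -> on_hand[A=23 B=25 C=50 D=28] avail[A=23 B=21 C=34 D=28] open={R1,R2,R3}
Step 4: reserve R4 B 3 -> on_hand[A=23 B=25 C=50 D=28] avail[A=23 B=18 C=34 D=28] open={R1,R2,R3,R4}
Step 5: reserve R5 A 1 -> on_hand[A=23 B=25 C=50 D=28] avail[A=22 B=18 C=34 D=28] open={R1,R2,R3,R4,R5}
Step 6: cancel R5 -> on_hand[A=23 B=25 C=50 D=28] avail[A=23 B=18 C=34 D=28] open={R1,R2,R3,R4}
Step 7: reserve R6 B 7 -> on_hand[A=23 B=25 C=50 D=28] avail[A=23 B=11 C=34 D=28] open={R1,R2,R3,R4,R6}
Step 8: commit R1 -> on_hand[A=23 B=25 C=43 D=28] avail[A=23 B=11 C=34 D=28] open={R2,R3,R4,R6}
Step 9: cancel R4 -> on_hand[A=23 B=25 C=43 D=28] avail[A=23 B=14 C=34 D=28] open={R2,R3,R6}
Step 10: reserve R7 D 6 -> on_hand[A=23 B=25 C=43 D=28] avail[A=23 B=14 C=34 D=22] open={R2,R3,R6,R7}
Step 11: reserve R8 D 5 -> on_hand[A=23 B=25 C=43 D=28] avail[A=23 B=14 C=34 D=17] open={R2,R3,R6,R7,R8}
Step 12: commit R8 -> on_hand[A=23 B=25 C=43 D=23] avail[A=23 B=14 C=34 D=17] open={R2,R3,R6,R7}
Step 13: commit R3 -> on_hand[A=23 B=25 C=34 D=23] avail[A=23 B=14 C=34 D=17] open={R2,R6,R7}
Step 14: reserve R9 D 7 -> on_hand[A=23 B=25 C=34 D=23] avail[A=23 B=14 C=34 D=10] open={R2,R6,R7,R9}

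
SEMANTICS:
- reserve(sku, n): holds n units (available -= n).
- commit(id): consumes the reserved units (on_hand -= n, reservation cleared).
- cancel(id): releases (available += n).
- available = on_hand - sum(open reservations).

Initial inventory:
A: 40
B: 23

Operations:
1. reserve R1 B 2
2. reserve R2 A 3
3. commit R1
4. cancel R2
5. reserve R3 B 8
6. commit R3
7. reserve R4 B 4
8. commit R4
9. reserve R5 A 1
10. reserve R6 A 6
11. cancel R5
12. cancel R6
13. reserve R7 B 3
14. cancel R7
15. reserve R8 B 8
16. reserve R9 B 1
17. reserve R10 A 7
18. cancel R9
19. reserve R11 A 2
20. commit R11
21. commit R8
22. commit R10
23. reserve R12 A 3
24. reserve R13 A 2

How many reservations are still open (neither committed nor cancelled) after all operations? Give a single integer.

Step 1: reserve R1 B 2 -> on_hand[A=40 B=23] avail[A=40 B=21] open={R1}
Step 2: reserve R2 A 3 -> on_hand[A=40 B=23] avail[A=37 B=21] open={R1,R2}
Step 3: commit R1 -> on_hand[A=40 B=21] avail[A=37 B=21] open={R2}
Step 4: cancel R2 -> on_hand[A=40 B=21] avail[A=40 B=21] open={}
Step 5: reserve R3 B 8 -> on_hand[A=40 B=21] avail[A=40 B=13] open={R3}
Step 6: commit R3 -> on_hand[A=40 B=13] avail[A=40 B=13] open={}
Step 7: reserve R4 B 4 -> on_hand[A=40 B=13] avail[A=40 B=9] open={R4}
Step 8: commit R4 -> on_hand[A=40 B=9] avail[A=40 B=9] open={}
Step 9: reserve R5 A 1 -> on_hand[A=40 B=9] avail[A=39 B=9] open={R5}
Step 10: reserve R6 A 6 -> on_hand[A=40 B=9] avail[A=33 B=9] open={R5,R6}
Step 11: cancel R5 -> on_hand[A=40 B=9] avail[A=34 B=9] open={R6}
Step 12: cancel R6 -> on_hand[A=40 B=9] avail[A=40 B=9] open={}
Step 13: reserve R7 B 3 -> on_hand[A=40 B=9] avail[A=40 B=6] open={R7}
Step 14: cancel R7 -> on_hand[A=40 B=9] avail[A=40 B=9] open={}
Step 15: reserve R8 B 8 -> on_hand[A=40 B=9] avail[A=40 B=1] open={R8}
Step 16: reserve R9 B 1 -> on_hand[A=40 B=9] avail[A=40 B=0] open={R8,R9}
Step 17: reserve R10 A 7 -> on_hand[A=40 B=9] avail[A=33 B=0] open={R10,R8,R9}
Step 18: cancel R9 -> on_hand[A=40 B=9] avail[A=33 B=1] open={R10,R8}
Step 19: reserve R11 A 2 -> on_hand[A=40 B=9] avail[A=31 B=1] open={R10,R11,R8}
Step 20: commit R11 -> on_hand[A=38 B=9] avail[A=31 B=1] open={R10,R8}
Step 21: commit R8 -> on_hand[A=38 B=1] avail[A=31 B=1] open={R10}
Step 22: commit R10 -> on_hand[A=31 B=1] avail[A=31 B=1] open={}
Step 23: reserve R12 A 3 -> on_hand[A=31 B=1] avail[A=28 B=1] open={R12}
Step 24: reserve R13 A 2 -> on_hand[A=31 B=1] avail[A=26 B=1] open={R12,R13}
Open reservations: ['R12', 'R13'] -> 2

Answer: 2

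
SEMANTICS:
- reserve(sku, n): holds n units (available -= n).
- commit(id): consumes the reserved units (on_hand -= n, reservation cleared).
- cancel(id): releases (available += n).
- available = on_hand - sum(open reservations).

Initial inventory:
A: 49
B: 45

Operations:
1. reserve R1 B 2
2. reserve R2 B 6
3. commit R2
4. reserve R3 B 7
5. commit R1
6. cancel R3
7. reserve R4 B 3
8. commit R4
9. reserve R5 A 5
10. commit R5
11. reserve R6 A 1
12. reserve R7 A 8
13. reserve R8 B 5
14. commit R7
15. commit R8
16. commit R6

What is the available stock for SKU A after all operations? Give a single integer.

Step 1: reserve R1 B 2 -> on_hand[A=49 B=45] avail[A=49 B=43] open={R1}
Step 2: reserve R2 B 6 -> on_hand[A=49 B=45] avail[A=49 B=37] open={R1,R2}
Step 3: commit R2 -> on_hand[A=49 B=39] avail[A=49 B=37] open={R1}
Step 4: reserve R3 B 7 -> on_hand[A=49 B=39] avail[A=49 B=30] open={R1,R3}
Step 5: commit R1 -> on_hand[A=49 B=37] avail[A=49 B=30] open={R3}
Step 6: cancel R3 -> on_hand[A=49 B=37] avail[A=49 B=37] open={}
Step 7: reserve R4 B 3 -> on_hand[A=49 B=37] avail[A=49 B=34] open={R4}
Step 8: commit R4 -> on_hand[A=49 B=34] avail[A=49 B=34] open={}
Step 9: reserve R5 A 5 -> on_hand[A=49 B=34] avail[A=44 B=34] open={R5}
Step 10: commit R5 -> on_hand[A=44 B=34] avail[A=44 B=34] open={}
Step 11: reserve R6 A 1 -> on_hand[A=44 B=34] avail[A=43 B=34] open={R6}
Step 12: reserve R7 A 8 -> on_hand[A=44 B=34] avail[A=35 B=34] open={R6,R7}
Step 13: reserve R8 B 5 -> on_hand[A=44 B=34] avail[A=35 B=29] open={R6,R7,R8}
Step 14: commit R7 -> on_hand[A=36 B=34] avail[A=35 B=29] open={R6,R8}
Step 15: commit R8 -> on_hand[A=36 B=29] avail[A=35 B=29] open={R6}
Step 16: commit R6 -> on_hand[A=35 B=29] avail[A=35 B=29] open={}
Final available[A] = 35

Answer: 35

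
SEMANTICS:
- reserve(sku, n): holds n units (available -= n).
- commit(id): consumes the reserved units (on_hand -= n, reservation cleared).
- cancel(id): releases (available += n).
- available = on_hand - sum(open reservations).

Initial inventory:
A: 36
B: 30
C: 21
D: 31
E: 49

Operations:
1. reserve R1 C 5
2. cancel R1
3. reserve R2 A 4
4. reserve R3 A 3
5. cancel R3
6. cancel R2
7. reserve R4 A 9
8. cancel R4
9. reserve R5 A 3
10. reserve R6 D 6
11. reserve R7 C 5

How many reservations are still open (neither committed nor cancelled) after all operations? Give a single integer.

Answer: 3

Derivation:
Step 1: reserve R1 C 5 -> on_hand[A=36 B=30 C=21 D=31 E=49] avail[A=36 B=30 C=16 D=31 E=49] open={R1}
Step 2: cancel R1 -> on_hand[A=36 B=30 C=21 D=31 E=49] avail[A=36 B=30 C=21 D=31 E=49] open={}
Step 3: reserve R2 A 4 -> on_hand[A=36 B=30 C=21 D=31 E=49] avail[A=32 B=30 C=21 D=31 E=49] open={R2}
Step 4: reserve R3 A 3 -> on_hand[A=36 B=30 C=21 D=31 E=49] avail[A=29 B=30 C=21 D=31 E=49] open={R2,R3}
Step 5: cancel R3 -> on_hand[A=36 B=30 C=21 D=31 E=49] avail[A=32 B=30 C=21 D=31 E=49] open={R2}
Step 6: cancel R2 -> on_hand[A=36 B=30 C=21 D=31 E=49] avail[A=36 B=30 C=21 D=31 E=49] open={}
Step 7: reserve R4 A 9 -> on_hand[A=36 B=30 C=21 D=31 E=49] avail[A=27 B=30 C=21 D=31 E=49] open={R4}
Step 8: cancel R4 -> on_hand[A=36 B=30 C=21 D=31 E=49] avail[A=36 B=30 C=21 D=31 E=49] open={}
Step 9: reserve R5 A 3 -> on_hand[A=36 B=30 C=21 D=31 E=49] avail[A=33 B=30 C=21 D=31 E=49] open={R5}
Step 10: reserve R6 D 6 -> on_hand[A=36 B=30 C=21 D=31 E=49] avail[A=33 B=30 C=21 D=25 E=49] open={R5,R6}
Step 11: reserve R7 C 5 -> on_hand[A=36 B=30 C=21 D=31 E=49] avail[A=33 B=30 C=16 D=25 E=49] open={R5,R6,R7}
Open reservations: ['R5', 'R6', 'R7'] -> 3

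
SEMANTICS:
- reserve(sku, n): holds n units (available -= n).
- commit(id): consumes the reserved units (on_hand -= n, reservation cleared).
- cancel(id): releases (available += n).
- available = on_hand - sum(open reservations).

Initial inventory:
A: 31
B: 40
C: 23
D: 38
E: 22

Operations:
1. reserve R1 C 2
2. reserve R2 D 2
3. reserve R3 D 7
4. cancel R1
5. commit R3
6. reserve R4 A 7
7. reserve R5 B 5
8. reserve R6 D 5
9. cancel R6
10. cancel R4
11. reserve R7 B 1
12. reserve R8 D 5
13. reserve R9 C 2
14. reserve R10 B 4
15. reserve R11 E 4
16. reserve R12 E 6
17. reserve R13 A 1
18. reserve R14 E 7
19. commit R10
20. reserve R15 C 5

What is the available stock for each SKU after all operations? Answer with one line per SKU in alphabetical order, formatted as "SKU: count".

Step 1: reserve R1 C 2 -> on_hand[A=31 B=40 C=23 D=38 E=22] avail[A=31 B=40 C=21 D=38 E=22] open={R1}
Step 2: reserve R2 D 2 -> on_hand[A=31 B=40 C=23 D=38 E=22] avail[A=31 B=40 C=21 D=36 E=22] open={R1,R2}
Step 3: reserve R3 D 7 -> on_hand[A=31 B=40 C=23 D=38 E=22] avail[A=31 B=40 C=21 D=29 E=22] open={R1,R2,R3}
Step 4: cancel R1 -> on_hand[A=31 B=40 C=23 D=38 E=22] avail[A=31 B=40 C=23 D=29 E=22] open={R2,R3}
Step 5: commit R3 -> on_hand[A=31 B=40 C=23 D=31 E=22] avail[A=31 B=40 C=23 D=29 E=22] open={R2}
Step 6: reserve R4 A 7 -> on_hand[A=31 B=40 C=23 D=31 E=22] avail[A=24 B=40 C=23 D=29 E=22] open={R2,R4}
Step 7: reserve R5 B 5 -> on_hand[A=31 B=40 C=23 D=31 E=22] avail[A=24 B=35 C=23 D=29 E=22] open={R2,R4,R5}
Step 8: reserve R6 D 5 -> on_hand[A=31 B=40 C=23 D=31 E=22] avail[A=24 B=35 C=23 D=24 E=22] open={R2,R4,R5,R6}
Step 9: cancel R6 -> on_hand[A=31 B=40 C=23 D=31 E=22] avail[A=24 B=35 C=23 D=29 E=22] open={R2,R4,R5}
Step 10: cancel R4 -> on_hand[A=31 B=40 C=23 D=31 E=22] avail[A=31 B=35 C=23 D=29 E=22] open={R2,R5}
Step 11: reserve R7 B 1 -> on_hand[A=31 B=40 C=23 D=31 E=22] avail[A=31 B=34 C=23 D=29 E=22] open={R2,R5,R7}
Step 12: reserve R8 D 5 -> on_hand[A=31 B=40 C=23 D=31 E=22] avail[A=31 B=34 C=23 D=24 E=22] open={R2,R5,R7,R8}
Step 13: reserve R9 C 2 -> on_hand[A=31 B=40 C=23 D=31 E=22] avail[A=31 B=34 C=21 D=24 E=22] open={R2,R5,R7,R8,R9}
Step 14: reserve R10 B 4 -> on_hand[A=31 B=40 C=23 D=31 E=22] avail[A=31 B=30 C=21 D=24 E=22] open={R10,R2,R5,R7,R8,R9}
Step 15: reserve R11 E 4 -> on_hand[A=31 B=40 C=23 D=31 E=22] avail[A=31 B=30 C=21 D=24 E=18] open={R10,R11,R2,R5,R7,R8,R9}
Step 16: reserve R12 E 6 -> on_hand[A=31 B=40 C=23 D=31 E=22] avail[A=31 B=30 C=21 D=24 E=12] open={R10,R11,R12,R2,R5,R7,R8,R9}
Step 17: reserve R13 A 1 -> on_hand[A=31 B=40 C=23 D=31 E=22] avail[A=30 B=30 C=21 D=24 E=12] open={R10,R11,R12,R13,R2,R5,R7,R8,R9}
Step 18: reserve R14 E 7 -> on_hand[A=31 B=40 C=23 D=31 E=22] avail[A=30 B=30 C=21 D=24 E=5] open={R10,R11,R12,R13,R14,R2,R5,R7,R8,R9}
Step 19: commit R10 -> on_hand[A=31 B=36 C=23 D=31 E=22] avail[A=30 B=30 C=21 D=24 E=5] open={R11,R12,R13,R14,R2,R5,R7,R8,R9}
Step 20: reserve R15 C 5 -> on_hand[A=31 B=36 C=23 D=31 E=22] avail[A=30 B=30 C=16 D=24 E=5] open={R11,R12,R13,R14,R15,R2,R5,R7,R8,R9}

Answer: A: 30
B: 30
C: 16
D: 24
E: 5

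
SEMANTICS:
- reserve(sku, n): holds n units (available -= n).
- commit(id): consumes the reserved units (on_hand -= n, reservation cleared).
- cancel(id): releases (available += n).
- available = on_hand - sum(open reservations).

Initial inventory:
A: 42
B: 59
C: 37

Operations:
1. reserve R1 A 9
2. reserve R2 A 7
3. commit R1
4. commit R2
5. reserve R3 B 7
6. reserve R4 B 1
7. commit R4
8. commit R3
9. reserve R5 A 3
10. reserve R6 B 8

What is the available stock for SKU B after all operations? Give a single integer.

Step 1: reserve R1 A 9 -> on_hand[A=42 B=59 C=37] avail[A=33 B=59 C=37] open={R1}
Step 2: reserve R2 A 7 -> on_hand[A=42 B=59 C=37] avail[A=26 B=59 C=37] open={R1,R2}
Step 3: commit R1 -> on_hand[A=33 B=59 C=37] avail[A=26 B=59 C=37] open={R2}
Step 4: commit R2 -> on_hand[A=26 B=59 C=37] avail[A=26 B=59 C=37] open={}
Step 5: reserve R3 B 7 -> on_hand[A=26 B=59 C=37] avail[A=26 B=52 C=37] open={R3}
Step 6: reserve R4 B 1 -> on_hand[A=26 B=59 C=37] avail[A=26 B=51 C=37] open={R3,R4}
Step 7: commit R4 -> on_hand[A=26 B=58 C=37] avail[A=26 B=51 C=37] open={R3}
Step 8: commit R3 -> on_hand[A=26 B=51 C=37] avail[A=26 B=51 C=37] open={}
Step 9: reserve R5 A 3 -> on_hand[A=26 B=51 C=37] avail[A=23 B=51 C=37] open={R5}
Step 10: reserve R6 B 8 -> on_hand[A=26 B=51 C=37] avail[A=23 B=43 C=37] open={R5,R6}
Final available[B] = 43

Answer: 43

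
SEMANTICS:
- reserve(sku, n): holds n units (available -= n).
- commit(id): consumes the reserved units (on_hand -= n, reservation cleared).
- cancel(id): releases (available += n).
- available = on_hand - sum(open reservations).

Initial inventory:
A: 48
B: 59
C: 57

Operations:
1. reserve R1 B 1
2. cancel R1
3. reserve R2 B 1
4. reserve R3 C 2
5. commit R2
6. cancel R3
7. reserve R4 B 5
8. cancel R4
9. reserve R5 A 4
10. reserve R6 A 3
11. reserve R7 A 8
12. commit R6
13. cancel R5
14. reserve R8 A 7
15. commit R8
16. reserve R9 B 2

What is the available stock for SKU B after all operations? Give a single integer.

Step 1: reserve R1 B 1 -> on_hand[A=48 B=59 C=57] avail[A=48 B=58 C=57] open={R1}
Step 2: cancel R1 -> on_hand[A=48 B=59 C=57] avail[A=48 B=59 C=57] open={}
Step 3: reserve R2 B 1 -> on_hand[A=48 B=59 C=57] avail[A=48 B=58 C=57] open={R2}
Step 4: reserve R3 C 2 -> on_hand[A=48 B=59 C=57] avail[A=48 B=58 C=55] open={R2,R3}
Step 5: commit R2 -> on_hand[A=48 B=58 C=57] avail[A=48 B=58 C=55] open={R3}
Step 6: cancel R3 -> on_hand[A=48 B=58 C=57] avail[A=48 B=58 C=57] open={}
Step 7: reserve R4 B 5 -> on_hand[A=48 B=58 C=57] avail[A=48 B=53 C=57] open={R4}
Step 8: cancel R4 -> on_hand[A=48 B=58 C=57] avail[A=48 B=58 C=57] open={}
Step 9: reserve R5 A 4 -> on_hand[A=48 B=58 C=57] avail[A=44 B=58 C=57] open={R5}
Step 10: reserve R6 A 3 -> on_hand[A=48 B=58 C=57] avail[A=41 B=58 C=57] open={R5,R6}
Step 11: reserve R7 A 8 -> on_hand[A=48 B=58 C=57] avail[A=33 B=58 C=57] open={R5,R6,R7}
Step 12: commit R6 -> on_hand[A=45 B=58 C=57] avail[A=33 B=58 C=57] open={R5,R7}
Step 13: cancel R5 -> on_hand[A=45 B=58 C=57] avail[A=37 B=58 C=57] open={R7}
Step 14: reserve R8 A 7 -> on_hand[A=45 B=58 C=57] avail[A=30 B=58 C=57] open={R7,R8}
Step 15: commit R8 -> on_hand[A=38 B=58 C=57] avail[A=30 B=58 C=57] open={R7}
Step 16: reserve R9 B 2 -> on_hand[A=38 B=58 C=57] avail[A=30 B=56 C=57] open={R7,R9}
Final available[B] = 56

Answer: 56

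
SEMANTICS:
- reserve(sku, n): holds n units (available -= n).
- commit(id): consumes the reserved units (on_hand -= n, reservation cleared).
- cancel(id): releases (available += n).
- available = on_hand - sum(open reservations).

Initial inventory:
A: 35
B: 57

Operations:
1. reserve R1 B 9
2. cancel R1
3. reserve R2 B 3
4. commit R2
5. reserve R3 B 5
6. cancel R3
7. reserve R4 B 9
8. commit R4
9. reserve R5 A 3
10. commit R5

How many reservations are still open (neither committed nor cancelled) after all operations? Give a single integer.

Step 1: reserve R1 B 9 -> on_hand[A=35 B=57] avail[A=35 B=48] open={R1}
Step 2: cancel R1 -> on_hand[A=35 B=57] avail[A=35 B=57] open={}
Step 3: reserve R2 B 3 -> on_hand[A=35 B=57] avail[A=35 B=54] open={R2}
Step 4: commit R2 -> on_hand[A=35 B=54] avail[A=35 B=54] open={}
Step 5: reserve R3 B 5 -> on_hand[A=35 B=54] avail[A=35 B=49] open={R3}
Step 6: cancel R3 -> on_hand[A=35 B=54] avail[A=35 B=54] open={}
Step 7: reserve R4 B 9 -> on_hand[A=35 B=54] avail[A=35 B=45] open={R4}
Step 8: commit R4 -> on_hand[A=35 B=45] avail[A=35 B=45] open={}
Step 9: reserve R5 A 3 -> on_hand[A=35 B=45] avail[A=32 B=45] open={R5}
Step 10: commit R5 -> on_hand[A=32 B=45] avail[A=32 B=45] open={}
Open reservations: [] -> 0

Answer: 0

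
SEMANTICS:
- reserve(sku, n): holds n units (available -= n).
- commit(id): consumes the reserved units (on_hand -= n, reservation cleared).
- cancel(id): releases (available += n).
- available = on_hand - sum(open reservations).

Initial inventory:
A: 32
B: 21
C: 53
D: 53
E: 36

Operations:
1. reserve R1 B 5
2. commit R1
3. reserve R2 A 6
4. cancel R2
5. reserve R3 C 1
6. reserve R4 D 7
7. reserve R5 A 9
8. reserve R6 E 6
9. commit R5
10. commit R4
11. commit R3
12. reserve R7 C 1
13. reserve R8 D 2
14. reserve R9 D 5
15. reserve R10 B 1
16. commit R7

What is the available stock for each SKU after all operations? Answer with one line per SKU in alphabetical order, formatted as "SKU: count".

Answer: A: 23
B: 15
C: 51
D: 39
E: 30

Derivation:
Step 1: reserve R1 B 5 -> on_hand[A=32 B=21 C=53 D=53 E=36] avail[A=32 B=16 C=53 D=53 E=36] open={R1}
Step 2: commit R1 -> on_hand[A=32 B=16 C=53 D=53 E=36] avail[A=32 B=16 C=53 D=53 E=36] open={}
Step 3: reserve R2 A 6 -> on_hand[A=32 B=16 C=53 D=53 E=36] avail[A=26 B=16 C=53 D=53 E=36] open={R2}
Step 4: cancel R2 -> on_hand[A=32 B=16 C=53 D=53 E=36] avail[A=32 B=16 C=53 D=53 E=36] open={}
Step 5: reserve R3 C 1 -> on_hand[A=32 B=16 C=53 D=53 E=36] avail[A=32 B=16 C=52 D=53 E=36] open={R3}
Step 6: reserve R4 D 7 -> on_hand[A=32 B=16 C=53 D=53 E=36] avail[A=32 B=16 C=52 D=46 E=36] open={R3,R4}
Step 7: reserve R5 A 9 -> on_hand[A=32 B=16 C=53 D=53 E=36] avail[A=23 B=16 C=52 D=46 E=36] open={R3,R4,R5}
Step 8: reserve R6 E 6 -> on_hand[A=32 B=16 C=53 D=53 E=36] avail[A=23 B=16 C=52 D=46 E=30] open={R3,R4,R5,R6}
Step 9: commit R5 -> on_hand[A=23 B=16 C=53 D=53 E=36] avail[A=23 B=16 C=52 D=46 E=30] open={R3,R4,R6}
Step 10: commit R4 -> on_hand[A=23 B=16 C=53 D=46 E=36] avail[A=23 B=16 C=52 D=46 E=30] open={R3,R6}
Step 11: commit R3 -> on_hand[A=23 B=16 C=52 D=46 E=36] avail[A=23 B=16 C=52 D=46 E=30] open={R6}
Step 12: reserve R7 C 1 -> on_hand[A=23 B=16 C=52 D=46 E=36] avail[A=23 B=16 C=51 D=46 E=30] open={R6,R7}
Step 13: reserve R8 D 2 -> on_hand[A=23 B=16 C=52 D=46 E=36] avail[A=23 B=16 C=51 D=44 E=30] open={R6,R7,R8}
Step 14: reserve R9 D 5 -> on_hand[A=23 B=16 C=52 D=46 E=36] avail[A=23 B=16 C=51 D=39 E=30] open={R6,R7,R8,R9}
Step 15: reserve R10 B 1 -> on_hand[A=23 B=16 C=52 D=46 E=36] avail[A=23 B=15 C=51 D=39 E=30] open={R10,R6,R7,R8,R9}
Step 16: commit R7 -> on_hand[A=23 B=16 C=51 D=46 E=36] avail[A=23 B=15 C=51 D=39 E=30] open={R10,R6,R8,R9}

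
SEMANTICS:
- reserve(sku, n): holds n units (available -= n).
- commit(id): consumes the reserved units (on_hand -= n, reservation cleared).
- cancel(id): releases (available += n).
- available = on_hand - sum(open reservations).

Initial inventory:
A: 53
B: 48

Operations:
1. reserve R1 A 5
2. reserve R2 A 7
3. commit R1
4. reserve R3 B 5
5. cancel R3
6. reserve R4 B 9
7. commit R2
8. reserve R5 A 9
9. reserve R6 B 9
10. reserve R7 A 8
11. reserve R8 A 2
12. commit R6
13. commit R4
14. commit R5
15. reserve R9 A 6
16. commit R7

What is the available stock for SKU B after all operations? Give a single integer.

Step 1: reserve R1 A 5 -> on_hand[A=53 B=48] avail[A=48 B=48] open={R1}
Step 2: reserve R2 A 7 -> on_hand[A=53 B=48] avail[A=41 B=48] open={R1,R2}
Step 3: commit R1 -> on_hand[A=48 B=48] avail[A=41 B=48] open={R2}
Step 4: reserve R3 B 5 -> on_hand[A=48 B=48] avail[A=41 B=43] open={R2,R3}
Step 5: cancel R3 -> on_hand[A=48 B=48] avail[A=41 B=48] open={R2}
Step 6: reserve R4 B 9 -> on_hand[A=48 B=48] avail[A=41 B=39] open={R2,R4}
Step 7: commit R2 -> on_hand[A=41 B=48] avail[A=41 B=39] open={R4}
Step 8: reserve R5 A 9 -> on_hand[A=41 B=48] avail[A=32 B=39] open={R4,R5}
Step 9: reserve R6 B 9 -> on_hand[A=41 B=48] avail[A=32 B=30] open={R4,R5,R6}
Step 10: reserve R7 A 8 -> on_hand[A=41 B=48] avail[A=24 B=30] open={R4,R5,R6,R7}
Step 11: reserve R8 A 2 -> on_hand[A=41 B=48] avail[A=22 B=30] open={R4,R5,R6,R7,R8}
Step 12: commit R6 -> on_hand[A=41 B=39] avail[A=22 B=30] open={R4,R5,R7,R8}
Step 13: commit R4 -> on_hand[A=41 B=30] avail[A=22 B=30] open={R5,R7,R8}
Step 14: commit R5 -> on_hand[A=32 B=30] avail[A=22 B=30] open={R7,R8}
Step 15: reserve R9 A 6 -> on_hand[A=32 B=30] avail[A=16 B=30] open={R7,R8,R9}
Step 16: commit R7 -> on_hand[A=24 B=30] avail[A=16 B=30] open={R8,R9}
Final available[B] = 30

Answer: 30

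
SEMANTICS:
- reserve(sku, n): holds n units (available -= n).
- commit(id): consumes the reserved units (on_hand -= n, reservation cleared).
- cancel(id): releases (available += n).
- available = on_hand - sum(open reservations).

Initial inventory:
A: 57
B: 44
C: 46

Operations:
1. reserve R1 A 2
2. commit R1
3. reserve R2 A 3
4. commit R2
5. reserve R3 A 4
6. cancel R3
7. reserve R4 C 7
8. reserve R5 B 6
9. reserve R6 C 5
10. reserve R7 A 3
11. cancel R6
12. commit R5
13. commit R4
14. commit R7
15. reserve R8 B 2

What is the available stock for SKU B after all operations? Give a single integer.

Step 1: reserve R1 A 2 -> on_hand[A=57 B=44 C=46] avail[A=55 B=44 C=46] open={R1}
Step 2: commit R1 -> on_hand[A=55 B=44 C=46] avail[A=55 B=44 C=46] open={}
Step 3: reserve R2 A 3 -> on_hand[A=55 B=44 C=46] avail[A=52 B=44 C=46] open={R2}
Step 4: commit R2 -> on_hand[A=52 B=44 C=46] avail[A=52 B=44 C=46] open={}
Step 5: reserve R3 A 4 -> on_hand[A=52 B=44 C=46] avail[A=48 B=44 C=46] open={R3}
Step 6: cancel R3 -> on_hand[A=52 B=44 C=46] avail[A=52 B=44 C=46] open={}
Step 7: reserve R4 C 7 -> on_hand[A=52 B=44 C=46] avail[A=52 B=44 C=39] open={R4}
Step 8: reserve R5 B 6 -> on_hand[A=52 B=44 C=46] avail[A=52 B=38 C=39] open={R4,R5}
Step 9: reserve R6 C 5 -> on_hand[A=52 B=44 C=46] avail[A=52 B=38 C=34] open={R4,R5,R6}
Step 10: reserve R7 A 3 -> on_hand[A=52 B=44 C=46] avail[A=49 B=38 C=34] open={R4,R5,R6,R7}
Step 11: cancel R6 -> on_hand[A=52 B=44 C=46] avail[A=49 B=38 C=39] open={R4,R5,R7}
Step 12: commit R5 -> on_hand[A=52 B=38 C=46] avail[A=49 B=38 C=39] open={R4,R7}
Step 13: commit R4 -> on_hand[A=52 B=38 C=39] avail[A=49 B=38 C=39] open={R7}
Step 14: commit R7 -> on_hand[A=49 B=38 C=39] avail[A=49 B=38 C=39] open={}
Step 15: reserve R8 B 2 -> on_hand[A=49 B=38 C=39] avail[A=49 B=36 C=39] open={R8}
Final available[B] = 36

Answer: 36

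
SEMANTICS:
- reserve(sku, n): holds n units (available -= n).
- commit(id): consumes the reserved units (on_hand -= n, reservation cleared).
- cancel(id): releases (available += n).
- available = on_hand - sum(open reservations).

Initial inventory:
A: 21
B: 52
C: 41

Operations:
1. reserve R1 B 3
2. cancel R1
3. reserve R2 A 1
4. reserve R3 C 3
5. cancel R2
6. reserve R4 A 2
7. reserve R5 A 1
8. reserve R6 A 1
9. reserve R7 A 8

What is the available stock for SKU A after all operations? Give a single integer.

Answer: 9

Derivation:
Step 1: reserve R1 B 3 -> on_hand[A=21 B=52 C=41] avail[A=21 B=49 C=41] open={R1}
Step 2: cancel R1 -> on_hand[A=21 B=52 C=41] avail[A=21 B=52 C=41] open={}
Step 3: reserve R2 A 1 -> on_hand[A=21 B=52 C=41] avail[A=20 B=52 C=41] open={R2}
Step 4: reserve R3 C 3 -> on_hand[A=21 B=52 C=41] avail[A=20 B=52 C=38] open={R2,R3}
Step 5: cancel R2 -> on_hand[A=21 B=52 C=41] avail[A=21 B=52 C=38] open={R3}
Step 6: reserve R4 A 2 -> on_hand[A=21 B=52 C=41] avail[A=19 B=52 C=38] open={R3,R4}
Step 7: reserve R5 A 1 -> on_hand[A=21 B=52 C=41] avail[A=18 B=52 C=38] open={R3,R4,R5}
Step 8: reserve R6 A 1 -> on_hand[A=21 B=52 C=41] avail[A=17 B=52 C=38] open={R3,R4,R5,R6}
Step 9: reserve R7 A 8 -> on_hand[A=21 B=52 C=41] avail[A=9 B=52 C=38] open={R3,R4,R5,R6,R7}
Final available[A] = 9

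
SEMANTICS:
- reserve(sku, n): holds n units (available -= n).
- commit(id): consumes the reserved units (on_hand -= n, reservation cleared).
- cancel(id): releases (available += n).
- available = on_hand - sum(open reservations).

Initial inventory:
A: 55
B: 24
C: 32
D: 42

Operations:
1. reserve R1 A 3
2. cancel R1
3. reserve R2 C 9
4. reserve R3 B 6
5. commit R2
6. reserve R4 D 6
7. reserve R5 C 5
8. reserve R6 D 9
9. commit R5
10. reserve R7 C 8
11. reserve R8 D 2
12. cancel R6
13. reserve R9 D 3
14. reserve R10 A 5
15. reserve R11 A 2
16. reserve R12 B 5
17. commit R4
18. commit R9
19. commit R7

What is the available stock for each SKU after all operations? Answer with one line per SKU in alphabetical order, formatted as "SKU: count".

Answer: A: 48
B: 13
C: 10
D: 31

Derivation:
Step 1: reserve R1 A 3 -> on_hand[A=55 B=24 C=32 D=42] avail[A=52 B=24 C=32 D=42] open={R1}
Step 2: cancel R1 -> on_hand[A=55 B=24 C=32 D=42] avail[A=55 B=24 C=32 D=42] open={}
Step 3: reserve R2 C 9 -> on_hand[A=55 B=24 C=32 D=42] avail[A=55 B=24 C=23 D=42] open={R2}
Step 4: reserve R3 B 6 -> on_hand[A=55 B=24 C=32 D=42] avail[A=55 B=18 C=23 D=42] open={R2,R3}
Step 5: commit R2 -> on_hand[A=55 B=24 C=23 D=42] avail[A=55 B=18 C=23 D=42] open={R3}
Step 6: reserve R4 D 6 -> on_hand[A=55 B=24 C=23 D=42] avail[A=55 B=18 C=23 D=36] open={R3,R4}
Step 7: reserve R5 C 5 -> on_hand[A=55 B=24 C=23 D=42] avail[A=55 B=18 C=18 D=36] open={R3,R4,R5}
Step 8: reserve R6 D 9 -> on_hand[A=55 B=24 C=23 D=42] avail[A=55 B=18 C=18 D=27] open={R3,R4,R5,R6}
Step 9: commit R5 -> on_hand[A=55 B=24 C=18 D=42] avail[A=55 B=18 C=18 D=27] open={R3,R4,R6}
Step 10: reserve R7 C 8 -> on_hand[A=55 B=24 C=18 D=42] avail[A=55 B=18 C=10 D=27] open={R3,R4,R6,R7}
Step 11: reserve R8 D 2 -> on_hand[A=55 B=24 C=18 D=42] avail[A=55 B=18 C=10 D=25] open={R3,R4,R6,R7,R8}
Step 12: cancel R6 -> on_hand[A=55 B=24 C=18 D=42] avail[A=55 B=18 C=10 D=34] open={R3,R4,R7,R8}
Step 13: reserve R9 D 3 -> on_hand[A=55 B=24 C=18 D=42] avail[A=55 B=18 C=10 D=31] open={R3,R4,R7,R8,R9}
Step 14: reserve R10 A 5 -> on_hand[A=55 B=24 C=18 D=42] avail[A=50 B=18 C=10 D=31] open={R10,R3,R4,R7,R8,R9}
Step 15: reserve R11 A 2 -> on_hand[A=55 B=24 C=18 D=42] avail[A=48 B=18 C=10 D=31] open={R10,R11,R3,R4,R7,R8,R9}
Step 16: reserve R12 B 5 -> on_hand[A=55 B=24 C=18 D=42] avail[A=48 B=13 C=10 D=31] open={R10,R11,R12,R3,R4,R7,R8,R9}
Step 17: commit R4 -> on_hand[A=55 B=24 C=18 D=36] avail[A=48 B=13 C=10 D=31] open={R10,R11,R12,R3,R7,R8,R9}
Step 18: commit R9 -> on_hand[A=55 B=24 C=18 D=33] avail[A=48 B=13 C=10 D=31] open={R10,R11,R12,R3,R7,R8}
Step 19: commit R7 -> on_hand[A=55 B=24 C=10 D=33] avail[A=48 B=13 C=10 D=31] open={R10,R11,R12,R3,R8}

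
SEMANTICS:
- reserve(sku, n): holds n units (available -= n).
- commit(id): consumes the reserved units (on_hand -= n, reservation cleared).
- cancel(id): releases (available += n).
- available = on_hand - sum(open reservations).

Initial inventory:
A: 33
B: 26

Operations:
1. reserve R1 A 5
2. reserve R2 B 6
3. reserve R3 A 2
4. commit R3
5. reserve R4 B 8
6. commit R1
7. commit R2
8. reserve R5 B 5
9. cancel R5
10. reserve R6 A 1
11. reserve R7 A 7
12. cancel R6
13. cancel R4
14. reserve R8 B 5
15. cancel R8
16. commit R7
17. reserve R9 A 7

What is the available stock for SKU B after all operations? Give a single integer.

Answer: 20

Derivation:
Step 1: reserve R1 A 5 -> on_hand[A=33 B=26] avail[A=28 B=26] open={R1}
Step 2: reserve R2 B 6 -> on_hand[A=33 B=26] avail[A=28 B=20] open={R1,R2}
Step 3: reserve R3 A 2 -> on_hand[A=33 B=26] avail[A=26 B=20] open={R1,R2,R3}
Step 4: commit R3 -> on_hand[A=31 B=26] avail[A=26 B=20] open={R1,R2}
Step 5: reserve R4 B 8 -> on_hand[A=31 B=26] avail[A=26 B=12] open={R1,R2,R4}
Step 6: commit R1 -> on_hand[A=26 B=26] avail[A=26 B=12] open={R2,R4}
Step 7: commit R2 -> on_hand[A=26 B=20] avail[A=26 B=12] open={R4}
Step 8: reserve R5 B 5 -> on_hand[A=26 B=20] avail[A=26 B=7] open={R4,R5}
Step 9: cancel R5 -> on_hand[A=26 B=20] avail[A=26 B=12] open={R4}
Step 10: reserve R6 A 1 -> on_hand[A=26 B=20] avail[A=25 B=12] open={R4,R6}
Step 11: reserve R7 A 7 -> on_hand[A=26 B=20] avail[A=18 B=12] open={R4,R6,R7}
Step 12: cancel R6 -> on_hand[A=26 B=20] avail[A=19 B=12] open={R4,R7}
Step 13: cancel R4 -> on_hand[A=26 B=20] avail[A=19 B=20] open={R7}
Step 14: reserve R8 B 5 -> on_hand[A=26 B=20] avail[A=19 B=15] open={R7,R8}
Step 15: cancel R8 -> on_hand[A=26 B=20] avail[A=19 B=20] open={R7}
Step 16: commit R7 -> on_hand[A=19 B=20] avail[A=19 B=20] open={}
Step 17: reserve R9 A 7 -> on_hand[A=19 B=20] avail[A=12 B=20] open={R9}
Final available[B] = 20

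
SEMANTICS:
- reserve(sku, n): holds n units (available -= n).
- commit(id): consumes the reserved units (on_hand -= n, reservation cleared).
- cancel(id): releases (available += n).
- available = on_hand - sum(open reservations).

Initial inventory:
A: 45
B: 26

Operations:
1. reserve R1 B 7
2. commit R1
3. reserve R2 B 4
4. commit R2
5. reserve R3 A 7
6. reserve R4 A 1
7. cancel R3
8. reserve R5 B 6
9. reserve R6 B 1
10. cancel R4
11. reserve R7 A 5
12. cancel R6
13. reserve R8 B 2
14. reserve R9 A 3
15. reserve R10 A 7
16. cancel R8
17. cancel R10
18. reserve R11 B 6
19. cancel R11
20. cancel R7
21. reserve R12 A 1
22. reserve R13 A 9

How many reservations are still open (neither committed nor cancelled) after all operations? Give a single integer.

Step 1: reserve R1 B 7 -> on_hand[A=45 B=26] avail[A=45 B=19] open={R1}
Step 2: commit R1 -> on_hand[A=45 B=19] avail[A=45 B=19] open={}
Step 3: reserve R2 B 4 -> on_hand[A=45 B=19] avail[A=45 B=15] open={R2}
Step 4: commit R2 -> on_hand[A=45 B=15] avail[A=45 B=15] open={}
Step 5: reserve R3 A 7 -> on_hand[A=45 B=15] avail[A=38 B=15] open={R3}
Step 6: reserve R4 A 1 -> on_hand[A=45 B=15] avail[A=37 B=15] open={R3,R4}
Step 7: cancel R3 -> on_hand[A=45 B=15] avail[A=44 B=15] open={R4}
Step 8: reserve R5 B 6 -> on_hand[A=45 B=15] avail[A=44 B=9] open={R4,R5}
Step 9: reserve R6 B 1 -> on_hand[A=45 B=15] avail[A=44 B=8] open={R4,R5,R6}
Step 10: cancel R4 -> on_hand[A=45 B=15] avail[A=45 B=8] open={R5,R6}
Step 11: reserve R7 A 5 -> on_hand[A=45 B=15] avail[A=40 B=8] open={R5,R6,R7}
Step 12: cancel R6 -> on_hand[A=45 B=15] avail[A=40 B=9] open={R5,R7}
Step 13: reserve R8 B 2 -> on_hand[A=45 B=15] avail[A=40 B=7] open={R5,R7,R8}
Step 14: reserve R9 A 3 -> on_hand[A=45 B=15] avail[A=37 B=7] open={R5,R7,R8,R9}
Step 15: reserve R10 A 7 -> on_hand[A=45 B=15] avail[A=30 B=7] open={R10,R5,R7,R8,R9}
Step 16: cancel R8 -> on_hand[A=45 B=15] avail[A=30 B=9] open={R10,R5,R7,R9}
Step 17: cancel R10 -> on_hand[A=45 B=15] avail[A=37 B=9] open={R5,R7,R9}
Step 18: reserve R11 B 6 -> on_hand[A=45 B=15] avail[A=37 B=3] open={R11,R5,R7,R9}
Step 19: cancel R11 -> on_hand[A=45 B=15] avail[A=37 B=9] open={R5,R7,R9}
Step 20: cancel R7 -> on_hand[A=45 B=15] avail[A=42 B=9] open={R5,R9}
Step 21: reserve R12 A 1 -> on_hand[A=45 B=15] avail[A=41 B=9] open={R12,R5,R9}
Step 22: reserve R13 A 9 -> on_hand[A=45 B=15] avail[A=32 B=9] open={R12,R13,R5,R9}
Open reservations: ['R12', 'R13', 'R5', 'R9'] -> 4

Answer: 4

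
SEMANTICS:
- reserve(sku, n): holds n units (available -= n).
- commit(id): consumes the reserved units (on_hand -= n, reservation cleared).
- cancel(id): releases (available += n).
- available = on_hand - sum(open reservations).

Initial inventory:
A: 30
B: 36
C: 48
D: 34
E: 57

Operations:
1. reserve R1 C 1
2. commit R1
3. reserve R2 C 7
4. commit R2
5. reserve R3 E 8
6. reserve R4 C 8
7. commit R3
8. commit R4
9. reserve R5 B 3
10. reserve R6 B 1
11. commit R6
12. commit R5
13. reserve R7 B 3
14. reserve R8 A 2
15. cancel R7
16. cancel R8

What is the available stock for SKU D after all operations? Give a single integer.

Step 1: reserve R1 C 1 -> on_hand[A=30 B=36 C=48 D=34 E=57] avail[A=30 B=36 C=47 D=34 E=57] open={R1}
Step 2: commit R1 -> on_hand[A=30 B=36 C=47 D=34 E=57] avail[A=30 B=36 C=47 D=34 E=57] open={}
Step 3: reserve R2 C 7 -> on_hand[A=30 B=36 C=47 D=34 E=57] avail[A=30 B=36 C=40 D=34 E=57] open={R2}
Step 4: commit R2 -> on_hand[A=30 B=36 C=40 D=34 E=57] avail[A=30 B=36 C=40 D=34 E=57] open={}
Step 5: reserve R3 E 8 -> on_hand[A=30 B=36 C=40 D=34 E=57] avail[A=30 B=36 C=40 D=34 E=49] open={R3}
Step 6: reserve R4 C 8 -> on_hand[A=30 B=36 C=40 D=34 E=57] avail[A=30 B=36 C=32 D=34 E=49] open={R3,R4}
Step 7: commit R3 -> on_hand[A=30 B=36 C=40 D=34 E=49] avail[A=30 B=36 C=32 D=34 E=49] open={R4}
Step 8: commit R4 -> on_hand[A=30 B=36 C=32 D=34 E=49] avail[A=30 B=36 C=32 D=34 E=49] open={}
Step 9: reserve R5 B 3 -> on_hand[A=30 B=36 C=32 D=34 E=49] avail[A=30 B=33 C=32 D=34 E=49] open={R5}
Step 10: reserve R6 B 1 -> on_hand[A=30 B=36 C=32 D=34 E=49] avail[A=30 B=32 C=32 D=34 E=49] open={R5,R6}
Step 11: commit R6 -> on_hand[A=30 B=35 C=32 D=34 E=49] avail[A=30 B=32 C=32 D=34 E=49] open={R5}
Step 12: commit R5 -> on_hand[A=30 B=32 C=32 D=34 E=49] avail[A=30 B=32 C=32 D=34 E=49] open={}
Step 13: reserve R7 B 3 -> on_hand[A=30 B=32 C=32 D=34 E=49] avail[A=30 B=29 C=32 D=34 E=49] open={R7}
Step 14: reserve R8 A 2 -> on_hand[A=30 B=32 C=32 D=34 E=49] avail[A=28 B=29 C=32 D=34 E=49] open={R7,R8}
Step 15: cancel R7 -> on_hand[A=30 B=32 C=32 D=34 E=49] avail[A=28 B=32 C=32 D=34 E=49] open={R8}
Step 16: cancel R8 -> on_hand[A=30 B=32 C=32 D=34 E=49] avail[A=30 B=32 C=32 D=34 E=49] open={}
Final available[D] = 34

Answer: 34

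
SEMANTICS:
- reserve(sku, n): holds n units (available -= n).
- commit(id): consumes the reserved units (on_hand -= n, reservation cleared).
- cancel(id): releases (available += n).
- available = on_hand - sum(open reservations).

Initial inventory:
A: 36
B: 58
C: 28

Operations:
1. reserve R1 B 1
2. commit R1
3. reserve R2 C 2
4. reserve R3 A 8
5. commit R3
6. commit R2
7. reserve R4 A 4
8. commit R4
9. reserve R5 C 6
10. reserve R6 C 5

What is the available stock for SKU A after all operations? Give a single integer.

Step 1: reserve R1 B 1 -> on_hand[A=36 B=58 C=28] avail[A=36 B=57 C=28] open={R1}
Step 2: commit R1 -> on_hand[A=36 B=57 C=28] avail[A=36 B=57 C=28] open={}
Step 3: reserve R2 C 2 -> on_hand[A=36 B=57 C=28] avail[A=36 B=57 C=26] open={R2}
Step 4: reserve R3 A 8 -> on_hand[A=36 B=57 C=28] avail[A=28 B=57 C=26] open={R2,R3}
Step 5: commit R3 -> on_hand[A=28 B=57 C=28] avail[A=28 B=57 C=26] open={R2}
Step 6: commit R2 -> on_hand[A=28 B=57 C=26] avail[A=28 B=57 C=26] open={}
Step 7: reserve R4 A 4 -> on_hand[A=28 B=57 C=26] avail[A=24 B=57 C=26] open={R4}
Step 8: commit R4 -> on_hand[A=24 B=57 C=26] avail[A=24 B=57 C=26] open={}
Step 9: reserve R5 C 6 -> on_hand[A=24 B=57 C=26] avail[A=24 B=57 C=20] open={R5}
Step 10: reserve R6 C 5 -> on_hand[A=24 B=57 C=26] avail[A=24 B=57 C=15] open={R5,R6}
Final available[A] = 24

Answer: 24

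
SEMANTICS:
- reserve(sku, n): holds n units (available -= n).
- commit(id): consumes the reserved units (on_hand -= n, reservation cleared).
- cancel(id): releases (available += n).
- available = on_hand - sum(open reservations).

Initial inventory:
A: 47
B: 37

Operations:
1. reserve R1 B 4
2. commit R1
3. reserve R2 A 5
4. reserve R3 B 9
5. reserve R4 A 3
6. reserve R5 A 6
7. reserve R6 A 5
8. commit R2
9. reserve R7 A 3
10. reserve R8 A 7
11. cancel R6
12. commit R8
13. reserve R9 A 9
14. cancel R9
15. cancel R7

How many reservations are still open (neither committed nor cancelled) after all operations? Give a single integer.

Answer: 3

Derivation:
Step 1: reserve R1 B 4 -> on_hand[A=47 B=37] avail[A=47 B=33] open={R1}
Step 2: commit R1 -> on_hand[A=47 B=33] avail[A=47 B=33] open={}
Step 3: reserve R2 A 5 -> on_hand[A=47 B=33] avail[A=42 B=33] open={R2}
Step 4: reserve R3 B 9 -> on_hand[A=47 B=33] avail[A=42 B=24] open={R2,R3}
Step 5: reserve R4 A 3 -> on_hand[A=47 B=33] avail[A=39 B=24] open={R2,R3,R4}
Step 6: reserve R5 A 6 -> on_hand[A=47 B=33] avail[A=33 B=24] open={R2,R3,R4,R5}
Step 7: reserve R6 A 5 -> on_hand[A=47 B=33] avail[A=28 B=24] open={R2,R3,R4,R5,R6}
Step 8: commit R2 -> on_hand[A=42 B=33] avail[A=28 B=24] open={R3,R4,R5,R6}
Step 9: reserve R7 A 3 -> on_hand[A=42 B=33] avail[A=25 B=24] open={R3,R4,R5,R6,R7}
Step 10: reserve R8 A 7 -> on_hand[A=42 B=33] avail[A=18 B=24] open={R3,R4,R5,R6,R7,R8}
Step 11: cancel R6 -> on_hand[A=42 B=33] avail[A=23 B=24] open={R3,R4,R5,R7,R8}
Step 12: commit R8 -> on_hand[A=35 B=33] avail[A=23 B=24] open={R3,R4,R5,R7}
Step 13: reserve R9 A 9 -> on_hand[A=35 B=33] avail[A=14 B=24] open={R3,R4,R5,R7,R9}
Step 14: cancel R9 -> on_hand[A=35 B=33] avail[A=23 B=24] open={R3,R4,R5,R7}
Step 15: cancel R7 -> on_hand[A=35 B=33] avail[A=26 B=24] open={R3,R4,R5}
Open reservations: ['R3', 'R4', 'R5'] -> 3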